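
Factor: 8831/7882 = 2^( - 1) * 7^ (  -  1 ) * 563^(-1 ) * 8831^1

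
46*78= 3588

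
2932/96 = 30+13/24 = 30.54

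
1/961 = 1/961  =  0.00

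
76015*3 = 228045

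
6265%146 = 133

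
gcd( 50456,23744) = 2968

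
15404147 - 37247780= - 21843633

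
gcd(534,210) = 6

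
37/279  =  37/279 = 0.13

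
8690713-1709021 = 6981692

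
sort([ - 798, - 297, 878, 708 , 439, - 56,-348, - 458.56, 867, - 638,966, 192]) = [  -  798,  -  638, - 458.56,  -  348, -297,-56 , 192,439, 708 , 867 , 878, 966 ] 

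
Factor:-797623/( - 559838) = 2^( - 1)*17^1*46919^1*279919^(-1)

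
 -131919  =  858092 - 990011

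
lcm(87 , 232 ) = 696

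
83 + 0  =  83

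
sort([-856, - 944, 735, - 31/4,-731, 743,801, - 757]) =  [-944, - 856,-757,- 731, - 31/4, 735,  743, 801]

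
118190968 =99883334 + 18307634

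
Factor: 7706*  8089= 2^1 * 3853^1*8089^1 =62333834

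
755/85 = 8 + 15/17 = 8.88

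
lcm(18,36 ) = 36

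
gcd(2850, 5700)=2850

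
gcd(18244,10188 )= 4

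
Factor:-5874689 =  - 59^1*99571^1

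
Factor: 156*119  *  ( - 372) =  - 2^4*3^2 * 7^1*13^1 * 17^1 * 31^1=-  6905808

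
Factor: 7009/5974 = 2^( - 1)*29^(-1) *43^1*103^(-1)*163^1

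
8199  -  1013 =7186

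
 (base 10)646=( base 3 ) 212221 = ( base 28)N2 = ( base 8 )1206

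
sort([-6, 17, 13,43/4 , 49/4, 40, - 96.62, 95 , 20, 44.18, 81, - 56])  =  [-96.62,-56,- 6, 43/4, 49/4, 13,17, 20, 40, 44.18,  81, 95]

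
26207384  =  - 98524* ( - 266)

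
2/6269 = 2/6269 = 0.00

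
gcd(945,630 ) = 315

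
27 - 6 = 21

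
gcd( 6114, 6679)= 1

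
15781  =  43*367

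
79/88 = 79/88 = 0.90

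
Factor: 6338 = 2^1*3169^1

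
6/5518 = 3/2759 = 0.00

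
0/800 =0 =0.00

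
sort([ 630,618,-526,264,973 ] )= [ -526,  264,618,630,973]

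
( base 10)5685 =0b1011000110101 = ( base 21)cif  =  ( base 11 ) 42A9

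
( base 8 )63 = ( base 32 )1j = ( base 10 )51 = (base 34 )1h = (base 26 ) 1p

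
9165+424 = 9589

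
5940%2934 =72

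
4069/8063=4069/8063 = 0.50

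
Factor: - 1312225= -5^2*52489^1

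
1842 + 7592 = 9434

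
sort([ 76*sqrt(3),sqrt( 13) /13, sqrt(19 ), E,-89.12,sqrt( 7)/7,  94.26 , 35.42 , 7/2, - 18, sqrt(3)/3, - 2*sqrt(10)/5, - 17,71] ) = [ - 89.12, - 18, - 17, - 2*sqrt(10 ) /5, sqrt( 13 )/13,  sqrt( 7)/7, sqrt(3 )/3, E, 7/2, sqrt( 19), 35.42,71, 94.26, 76*sqrt(3)] 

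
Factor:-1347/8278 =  - 2^ (-1)*3^1*449^1*4139^( - 1) 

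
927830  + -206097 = 721733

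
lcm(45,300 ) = 900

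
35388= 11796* 3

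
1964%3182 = 1964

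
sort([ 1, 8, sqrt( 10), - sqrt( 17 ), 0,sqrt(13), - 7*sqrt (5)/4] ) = [ - sqrt(17 ), - 7 * sqrt(5)/4, 0, 1,  sqrt( 10),sqrt( 13),  8]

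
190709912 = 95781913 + 94927999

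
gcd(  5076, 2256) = 564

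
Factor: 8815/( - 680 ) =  - 2^( - 3)*17^( - 1 ) * 41^1*43^1 =- 1763/136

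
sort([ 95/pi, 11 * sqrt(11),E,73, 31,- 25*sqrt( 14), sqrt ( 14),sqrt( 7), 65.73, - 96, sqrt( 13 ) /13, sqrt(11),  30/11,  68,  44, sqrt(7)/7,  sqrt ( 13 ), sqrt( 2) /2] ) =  [-96, - 25 * sqrt( 14), sqrt( 13)/13,sqrt( 7)/7,sqrt( 2)/2,sqrt( 7 ),E,30/11, sqrt( 11),sqrt ( 13 ),sqrt( 14) , 95/pi,31, 11*sqrt( 11),  44,65.73,68 , 73]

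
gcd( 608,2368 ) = 32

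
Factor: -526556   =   - 2^2 * 131639^1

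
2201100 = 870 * 2530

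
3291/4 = 822+3/4 = 822.75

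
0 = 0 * 439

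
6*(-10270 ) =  - 61620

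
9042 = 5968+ 3074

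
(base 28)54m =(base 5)112204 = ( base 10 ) 4054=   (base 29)4nn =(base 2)111111010110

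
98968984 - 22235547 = 76733437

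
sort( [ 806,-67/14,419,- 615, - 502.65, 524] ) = [ - 615, -502.65,-67/14,419, 524, 806]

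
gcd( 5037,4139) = 1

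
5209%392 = 113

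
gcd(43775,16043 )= 1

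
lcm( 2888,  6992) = 132848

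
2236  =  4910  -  2674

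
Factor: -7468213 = -7468213^1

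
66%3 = 0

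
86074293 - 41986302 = 44087991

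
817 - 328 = 489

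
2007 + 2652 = 4659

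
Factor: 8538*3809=32521242 = 2^1*3^1 * 13^1*293^1*1423^1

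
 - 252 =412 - 664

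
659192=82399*8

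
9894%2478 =2460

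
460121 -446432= 13689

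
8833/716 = 12+241/716= 12.34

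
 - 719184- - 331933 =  - 387251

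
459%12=3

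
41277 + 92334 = 133611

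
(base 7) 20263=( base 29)5pf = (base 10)4945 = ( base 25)7mk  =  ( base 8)11521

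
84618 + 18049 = 102667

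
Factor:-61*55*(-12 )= 2^2*3^1*5^1 * 11^1 * 61^1 = 40260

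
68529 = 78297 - 9768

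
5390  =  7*770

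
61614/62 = 30807/31  =  993.77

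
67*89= 5963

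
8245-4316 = 3929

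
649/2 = 324 + 1/2 =324.50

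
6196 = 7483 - 1287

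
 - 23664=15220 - 38884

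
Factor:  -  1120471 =-11^1*37^1*2753^1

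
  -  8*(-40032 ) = 320256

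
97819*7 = 684733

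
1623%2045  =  1623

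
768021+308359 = 1076380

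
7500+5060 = 12560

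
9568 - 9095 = 473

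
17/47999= 17/47999  =  0.00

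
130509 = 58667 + 71842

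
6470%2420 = 1630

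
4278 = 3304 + 974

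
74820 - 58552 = 16268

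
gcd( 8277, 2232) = 93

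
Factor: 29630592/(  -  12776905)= - 2^7*3^2 * 5^( - 1 )* 17^2*89^1*673^(  -  1) * 3797^( - 1 ) 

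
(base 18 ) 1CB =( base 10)551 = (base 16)227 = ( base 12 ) 39b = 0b1000100111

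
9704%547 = 405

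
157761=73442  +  84319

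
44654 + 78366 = 123020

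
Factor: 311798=2^1 * 31^1 * 47^1*107^1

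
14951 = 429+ 14522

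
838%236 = 130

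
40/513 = 40/513 = 0.08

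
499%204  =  91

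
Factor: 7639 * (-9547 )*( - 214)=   2^1 * 107^1 * 7639^1*9547^1= 15606920062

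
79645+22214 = 101859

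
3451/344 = 3451/344=10.03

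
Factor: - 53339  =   - 11^1*13^1 * 373^1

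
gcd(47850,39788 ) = 58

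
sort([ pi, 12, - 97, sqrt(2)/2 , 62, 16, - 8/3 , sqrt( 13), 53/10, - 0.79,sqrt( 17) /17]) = [ - 97, - 8/3, - 0.79, sqrt( 17 )/17,sqrt( 2 ) /2, pi,sqrt( 13 ), 53/10 , 12 , 16,62 ] 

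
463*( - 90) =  - 41670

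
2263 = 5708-3445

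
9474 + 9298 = 18772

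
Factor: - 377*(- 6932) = 2^2*13^1*29^1 * 1733^1 = 2613364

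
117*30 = 3510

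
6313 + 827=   7140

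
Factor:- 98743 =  - 19^1*5197^1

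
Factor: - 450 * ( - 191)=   85950 = 2^1 * 3^2*5^2*191^1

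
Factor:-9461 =-9461^1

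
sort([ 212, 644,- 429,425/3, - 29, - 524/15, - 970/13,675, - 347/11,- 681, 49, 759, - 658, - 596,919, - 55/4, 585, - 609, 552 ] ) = [ - 681  , - 658, - 609,- 596, - 429,  -  970/13, - 524/15,-347/11, - 29 ,- 55/4,49, 425/3, 212,552,585,644, 675, 759, 919]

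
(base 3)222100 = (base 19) 1i8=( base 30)NL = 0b1011000111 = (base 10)711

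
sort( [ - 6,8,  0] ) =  [ - 6,  0,  8]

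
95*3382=321290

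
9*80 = 720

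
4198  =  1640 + 2558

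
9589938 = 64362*149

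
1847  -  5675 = - 3828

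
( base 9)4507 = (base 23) 66g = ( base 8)6400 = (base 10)3328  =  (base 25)583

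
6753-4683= 2070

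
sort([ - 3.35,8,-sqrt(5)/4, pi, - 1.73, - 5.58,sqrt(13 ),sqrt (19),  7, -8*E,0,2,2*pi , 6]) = [  -  8*E,  -  5.58, - 3.35, - 1.73, -sqrt( 5 )/4,0,  2,pi,sqrt(13),sqrt( 19),6,2*pi,7, 8] 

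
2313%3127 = 2313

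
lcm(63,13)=819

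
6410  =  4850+1560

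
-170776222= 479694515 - 650470737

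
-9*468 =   -  4212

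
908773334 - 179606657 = 729166677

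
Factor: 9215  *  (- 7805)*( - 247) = 17764999525 = 5^2*7^1*13^1*19^2*97^1*223^1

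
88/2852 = 22/713  =  0.03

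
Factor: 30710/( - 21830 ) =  - 59^( - 1 )*83^1 = - 83/59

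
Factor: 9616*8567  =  82380272 = 2^4*13^1*601^1*659^1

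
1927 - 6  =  1921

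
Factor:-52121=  - 52121^1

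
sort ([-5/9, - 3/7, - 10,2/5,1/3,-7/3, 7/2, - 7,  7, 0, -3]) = [-10, - 7, - 3,-7/3, - 5/9,-3/7, 0, 1/3,2/5,7/2, 7]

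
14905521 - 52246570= -37341049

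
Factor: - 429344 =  - 2^5 * 13417^1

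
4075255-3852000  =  223255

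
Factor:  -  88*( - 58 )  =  5104 =2^4*11^1*29^1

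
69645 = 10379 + 59266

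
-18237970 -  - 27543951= 9305981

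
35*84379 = 2953265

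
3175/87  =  3175/87=36.49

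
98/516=49/258 = 0.19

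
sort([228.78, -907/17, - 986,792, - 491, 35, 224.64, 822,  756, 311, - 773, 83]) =[ - 986, - 773, -491, - 907/17, 35, 83,224.64,228.78, 311, 756, 792, 822 ]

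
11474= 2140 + 9334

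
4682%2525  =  2157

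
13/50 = 13/50  =  0.26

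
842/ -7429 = - 842/7429 = - 0.11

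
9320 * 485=4520200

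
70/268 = 35/134 =0.26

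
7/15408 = 7/15408  =  0.00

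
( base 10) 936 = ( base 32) t8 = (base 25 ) 1cb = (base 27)17I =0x3a8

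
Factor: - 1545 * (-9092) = 14047140 = 2^2*3^1*5^1*103^1 * 2273^1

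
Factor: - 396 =-2^2 *3^2 * 11^1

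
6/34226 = 3/17113 = 0.00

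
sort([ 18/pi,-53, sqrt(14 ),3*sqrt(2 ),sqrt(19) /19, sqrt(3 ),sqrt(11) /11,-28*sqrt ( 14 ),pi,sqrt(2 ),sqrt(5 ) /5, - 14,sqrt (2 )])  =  [ - 28*sqrt(14), - 53, - 14, sqrt(19)/19,sqrt (11)/11, sqrt( 5 ) /5,sqrt( 2),sqrt (2), sqrt (3 ),  pi , sqrt( 14),3*sqrt(2),18/pi ] 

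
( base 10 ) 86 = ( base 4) 1112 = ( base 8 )126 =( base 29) 2S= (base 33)2K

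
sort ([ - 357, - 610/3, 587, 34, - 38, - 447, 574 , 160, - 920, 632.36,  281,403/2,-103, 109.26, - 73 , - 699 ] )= [ - 920, - 699,- 447, - 357,  -  610/3,- 103, - 73, - 38,34, 109.26, 160,403/2, 281, 574,587, 632.36 ] 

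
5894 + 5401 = 11295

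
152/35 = 4 + 12/35= 4.34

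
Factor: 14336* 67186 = 2^12*7^2*4799^1 = 963178496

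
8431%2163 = 1942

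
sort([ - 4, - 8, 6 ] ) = [-8 , - 4,6 ]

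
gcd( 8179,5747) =1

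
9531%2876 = 903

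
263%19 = 16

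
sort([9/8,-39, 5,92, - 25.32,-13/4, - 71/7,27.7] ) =[-39, - 25.32,  -  71/7,-13/4, 9/8,5,27.7,92 ] 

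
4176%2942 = 1234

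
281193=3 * 93731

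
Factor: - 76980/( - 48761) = 2^2*3^1*5^1*1283^1*48761^( - 1 )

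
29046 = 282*103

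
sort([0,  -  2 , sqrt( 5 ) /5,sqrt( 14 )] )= [ - 2, 0,sqrt( 5) /5,sqrt(14)] 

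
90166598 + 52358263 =142524861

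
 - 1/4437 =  - 1  +  4436/4437 = - 0.00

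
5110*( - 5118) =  - 26152980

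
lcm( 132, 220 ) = 660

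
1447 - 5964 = -4517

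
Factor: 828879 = 3^1* 276293^1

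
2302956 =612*3763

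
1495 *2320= 3468400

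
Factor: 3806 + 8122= 2^3*3^1 *7^1 *71^1 = 11928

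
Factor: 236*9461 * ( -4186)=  - 2^3*7^1 * 13^1 * 23^1*59^1*9461^1 = - 9346484056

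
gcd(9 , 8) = 1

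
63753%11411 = 6698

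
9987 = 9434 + 553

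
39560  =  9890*4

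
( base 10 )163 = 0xa3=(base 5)1123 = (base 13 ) C7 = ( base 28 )5N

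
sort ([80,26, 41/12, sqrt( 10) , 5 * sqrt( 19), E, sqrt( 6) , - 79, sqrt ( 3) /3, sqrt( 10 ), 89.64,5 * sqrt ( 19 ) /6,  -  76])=[-79,-76,sqrt (3 )/3,  sqrt ( 6 )  ,  E, sqrt( 10 ), sqrt(10 ),  41/12,5* sqrt ( 19)/6,5* sqrt(19) , 26, 80,  89.64 ] 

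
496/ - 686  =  - 248/343 = - 0.72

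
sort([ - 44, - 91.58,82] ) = [ - 91.58, - 44,82]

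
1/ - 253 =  - 1+252/253 =-  0.00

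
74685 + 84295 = 158980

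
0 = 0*879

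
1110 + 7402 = 8512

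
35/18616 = 35/18616 = 0.00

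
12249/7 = 1749 + 6/7=1749.86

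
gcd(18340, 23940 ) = 140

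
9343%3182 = 2979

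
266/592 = 133/296  =  0.45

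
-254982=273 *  (-934) 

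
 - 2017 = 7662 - 9679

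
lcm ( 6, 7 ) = 42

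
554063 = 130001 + 424062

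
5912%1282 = 784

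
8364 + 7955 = 16319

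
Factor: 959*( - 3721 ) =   -  7^1 *61^2*137^1= -3568439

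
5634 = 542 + 5092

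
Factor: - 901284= -2^2 * 3^1*19^1 * 59^1 * 67^1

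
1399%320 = 119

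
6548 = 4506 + 2042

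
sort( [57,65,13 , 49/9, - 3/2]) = [ - 3/2, 49/9,13,57 , 65 ] 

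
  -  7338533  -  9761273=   -  17099806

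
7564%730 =264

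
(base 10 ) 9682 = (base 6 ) 112454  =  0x25D2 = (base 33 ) 8td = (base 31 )A2A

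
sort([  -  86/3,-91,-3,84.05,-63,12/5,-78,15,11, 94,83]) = [ - 91, - 78, - 63, - 86/3, - 3, 12/5,11,15,83,84.05, 94] 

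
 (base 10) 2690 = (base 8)5202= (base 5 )41230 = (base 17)954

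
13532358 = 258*52451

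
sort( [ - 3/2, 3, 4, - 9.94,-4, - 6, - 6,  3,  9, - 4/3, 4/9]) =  [ - 9.94, - 6 , - 6, - 4, - 3/2, - 4/3, 4/9, 3,3,4, 9]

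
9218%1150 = 18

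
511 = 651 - 140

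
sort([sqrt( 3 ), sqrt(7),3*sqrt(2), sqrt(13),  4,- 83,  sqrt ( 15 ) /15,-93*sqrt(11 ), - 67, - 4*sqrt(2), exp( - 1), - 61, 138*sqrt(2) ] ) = [ - 93*sqrt(11) , - 83,  -  67, -61, -4*sqrt ( 2),sqrt( 15) /15,exp( - 1 ),sqrt( 3),sqrt( 7) , sqrt( 13),4,  3*sqrt( 2 ), 138*sqrt( 2)] 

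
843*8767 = 7390581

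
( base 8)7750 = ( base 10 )4072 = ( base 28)55C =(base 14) 16AC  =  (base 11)3072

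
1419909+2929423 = 4349332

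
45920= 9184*5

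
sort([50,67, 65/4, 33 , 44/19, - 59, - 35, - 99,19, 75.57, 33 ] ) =[ - 99, - 59, - 35, 44/19,65/4,19, 33,33, 50,67,  75.57] 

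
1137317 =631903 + 505414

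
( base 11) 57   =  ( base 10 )62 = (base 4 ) 332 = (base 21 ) 2k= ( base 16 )3E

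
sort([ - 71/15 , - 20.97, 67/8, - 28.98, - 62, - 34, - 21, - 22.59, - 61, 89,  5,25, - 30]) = [ - 62, - 61, - 34, - 30, - 28.98, - 22.59, - 21, - 20.97, - 71/15,5, 67/8, 25,  89]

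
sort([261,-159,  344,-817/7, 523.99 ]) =[ - 159, - 817/7, 261, 344, 523.99 ]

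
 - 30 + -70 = -100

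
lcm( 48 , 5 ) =240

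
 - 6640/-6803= 6640/6803 = 0.98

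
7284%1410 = 234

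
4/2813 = 4/2813  =  0.00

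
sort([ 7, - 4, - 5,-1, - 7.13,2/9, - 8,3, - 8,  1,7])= [ - 8,-8,- 7.13, - 5, - 4, - 1, 2/9,1,3,7  ,  7] 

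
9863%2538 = 2249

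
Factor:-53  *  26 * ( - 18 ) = 24804 = 2^2 * 3^2*13^1*53^1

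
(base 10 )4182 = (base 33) 3ro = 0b1000001010110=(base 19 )bb2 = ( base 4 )1001112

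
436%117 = 85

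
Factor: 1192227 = 3^1*17^1 *97^1 * 241^1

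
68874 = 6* 11479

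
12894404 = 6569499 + 6324905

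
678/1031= 678/1031 = 0.66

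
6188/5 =6188/5 = 1237.60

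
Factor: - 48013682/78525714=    - 24006841/39262857 = - 3^( - 1)*107^1*997^(- 1)*13127^( - 1)*224363^1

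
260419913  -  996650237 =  - 736230324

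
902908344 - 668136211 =234772133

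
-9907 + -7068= - 16975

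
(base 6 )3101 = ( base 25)12A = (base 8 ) 1255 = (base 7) 1666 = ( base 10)685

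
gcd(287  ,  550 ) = 1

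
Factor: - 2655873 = -3^2*11^1*139^1*193^1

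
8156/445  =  8156/445 = 18.33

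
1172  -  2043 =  - 871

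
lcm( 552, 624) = 14352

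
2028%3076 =2028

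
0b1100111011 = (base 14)431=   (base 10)827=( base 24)1AB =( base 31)ql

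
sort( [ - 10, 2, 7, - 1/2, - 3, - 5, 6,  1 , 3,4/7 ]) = [ - 10,- 5, - 3,-1/2,  4/7, 1,2,3, 6, 7]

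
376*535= 201160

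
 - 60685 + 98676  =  37991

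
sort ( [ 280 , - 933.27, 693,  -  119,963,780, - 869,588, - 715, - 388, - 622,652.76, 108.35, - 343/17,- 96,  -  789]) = [ - 933.27, - 869,  -  789, - 715, - 622,  -  388, - 119, - 96,-343/17,108.35, 280, 588,652.76, 693,780,963]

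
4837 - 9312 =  - 4475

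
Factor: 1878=2^1 *3^1 *313^1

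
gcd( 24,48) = 24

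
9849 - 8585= 1264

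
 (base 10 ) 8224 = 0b10000000100000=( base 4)2000200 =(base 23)fcd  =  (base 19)13EG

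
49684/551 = 49684/551 = 90.17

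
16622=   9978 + 6644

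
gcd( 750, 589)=1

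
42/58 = 21/29 = 0.72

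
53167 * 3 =159501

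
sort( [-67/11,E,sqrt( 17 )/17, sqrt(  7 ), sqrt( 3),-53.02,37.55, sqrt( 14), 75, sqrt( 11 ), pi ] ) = [ - 53.02,-67/11,sqrt(  17 )/17,sqrt(3),sqrt( 7 ), E,pi, sqrt(11 ),sqrt(14), 37.55,75] 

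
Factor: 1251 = 3^2 * 139^1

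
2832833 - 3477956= - 645123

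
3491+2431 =5922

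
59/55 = 59/55 =1.07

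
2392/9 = 265+7/9 = 265.78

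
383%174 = 35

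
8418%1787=1270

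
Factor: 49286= 2^1*19^1*1297^1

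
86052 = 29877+56175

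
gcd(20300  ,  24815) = 35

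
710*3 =2130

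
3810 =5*762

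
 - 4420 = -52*85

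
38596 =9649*4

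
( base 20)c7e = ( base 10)4954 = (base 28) 68q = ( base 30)5F4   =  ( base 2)1001101011010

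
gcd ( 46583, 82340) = 1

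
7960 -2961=4999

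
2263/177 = 2263/177 = 12.79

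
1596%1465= 131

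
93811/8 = 11726 + 3/8  =  11726.38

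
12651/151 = 12651/151= 83.78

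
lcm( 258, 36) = 1548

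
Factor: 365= 5^1 * 73^1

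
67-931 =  - 864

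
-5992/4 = -1498 =- 1498.00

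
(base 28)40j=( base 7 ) 12125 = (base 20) 7hf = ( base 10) 3155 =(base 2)110001010011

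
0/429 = 0 = 0.00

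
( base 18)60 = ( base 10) 108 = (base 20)58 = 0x6c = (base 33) 39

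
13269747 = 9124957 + 4144790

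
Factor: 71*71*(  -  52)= - 2^2*13^1 * 71^2=- 262132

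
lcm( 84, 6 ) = 84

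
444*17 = 7548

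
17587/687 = 25 + 412/687= 25.60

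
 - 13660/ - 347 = 39 + 127/347 = 39.37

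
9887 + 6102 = 15989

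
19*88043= 1672817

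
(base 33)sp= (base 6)4221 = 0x3B5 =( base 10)949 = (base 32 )TL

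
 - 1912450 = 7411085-9323535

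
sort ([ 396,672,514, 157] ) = [157,396, 514, 672 ]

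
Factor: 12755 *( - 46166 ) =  - 588847330 = -2^1*5^1*41^1*563^1*2551^1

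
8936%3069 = 2798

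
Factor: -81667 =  -81667^1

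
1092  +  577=1669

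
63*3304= 208152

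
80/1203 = 80/1203 = 0.07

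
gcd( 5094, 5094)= 5094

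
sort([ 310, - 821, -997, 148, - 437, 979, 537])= [  -  997, -821, - 437,  148, 310,  537, 979]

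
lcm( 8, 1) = 8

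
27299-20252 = 7047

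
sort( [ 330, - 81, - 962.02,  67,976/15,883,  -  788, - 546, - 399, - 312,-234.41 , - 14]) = [ - 962.02, - 788,-546,-399,-312, - 234.41,-81, - 14, 976/15,  67,330,883 ] 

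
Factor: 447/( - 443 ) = - 3^1*149^1*443^( - 1 )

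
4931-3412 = 1519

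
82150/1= 82150 = 82150.00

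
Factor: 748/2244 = 3^( - 1)=1/3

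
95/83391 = 5/4389 = 0.00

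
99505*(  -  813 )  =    -  80897565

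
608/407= 1 + 201/407=1.49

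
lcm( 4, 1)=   4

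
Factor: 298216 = 2^3*37277^1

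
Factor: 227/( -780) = -2^( - 2) * 3^( - 1 )  *  5^(  -  1 ) *13^(-1) * 227^1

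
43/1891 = 43/1891  =  0.02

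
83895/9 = 27965/3 = 9321.67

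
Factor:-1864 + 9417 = 7553 =7^1*13^1*83^1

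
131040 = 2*65520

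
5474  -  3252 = 2222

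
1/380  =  1/380 = 0.00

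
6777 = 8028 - 1251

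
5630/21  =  268+ 2/21  =  268.10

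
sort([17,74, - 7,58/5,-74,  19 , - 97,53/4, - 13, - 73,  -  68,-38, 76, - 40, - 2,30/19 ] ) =[-97,-74, - 73,-68,  -  40, - 38, - 13, - 7, - 2,30/19, 58/5,53/4,17,19,74, 76]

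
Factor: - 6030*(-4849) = 29239470 = 2^1* 3^2*5^1*13^1*67^1*373^1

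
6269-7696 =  - 1427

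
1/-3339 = -1/3339= - 0.00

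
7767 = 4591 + 3176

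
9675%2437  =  2364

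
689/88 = 689/88   =  7.83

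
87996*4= 351984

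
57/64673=57/64673 =0.00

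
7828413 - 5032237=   2796176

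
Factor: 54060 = 2^2*3^1*5^1*17^1*53^1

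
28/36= 7/9 = 0.78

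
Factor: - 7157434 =-2^1*3578717^1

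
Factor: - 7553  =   - 7^1*13^1*83^1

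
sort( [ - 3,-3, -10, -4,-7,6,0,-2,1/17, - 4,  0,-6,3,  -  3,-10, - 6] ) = [ - 10,-10,-7,- 6, -6, - 4, - 4, - 3 , - 3, - 3, - 2,0, 0, 1/17, 3,6]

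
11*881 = 9691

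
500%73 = 62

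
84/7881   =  28/2627 =0.01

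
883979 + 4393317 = 5277296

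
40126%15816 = 8494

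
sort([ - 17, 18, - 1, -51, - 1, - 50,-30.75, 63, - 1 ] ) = [ - 51,-50, - 30.75, - 17,  -  1, - 1, - 1, 18, 63]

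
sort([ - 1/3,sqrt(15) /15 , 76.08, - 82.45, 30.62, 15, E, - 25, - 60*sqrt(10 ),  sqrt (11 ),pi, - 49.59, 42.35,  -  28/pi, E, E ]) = [ - 60*sqrt(10), - 82.45,-49.59,  -  25,- 28/pi, -1/3, sqrt(15)/15 , E,  E, E,pi, sqrt ( 11 ), 15, 30.62,42.35, 76.08]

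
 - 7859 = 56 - 7915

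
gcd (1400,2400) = 200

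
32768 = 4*8192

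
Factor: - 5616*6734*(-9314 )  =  2^6*3^3*7^1*13^2*37^1*4657^1 = 352238193216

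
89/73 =1 + 16/73 = 1.22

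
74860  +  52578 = 127438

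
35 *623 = 21805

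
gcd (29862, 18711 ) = 189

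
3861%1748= 365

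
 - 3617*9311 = -33677887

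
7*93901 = 657307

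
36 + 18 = 54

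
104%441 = 104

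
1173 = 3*391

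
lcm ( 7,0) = 0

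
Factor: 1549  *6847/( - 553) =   -  7^(-1)*41^1*79^( - 1 )*167^1*1549^1  =  - 10606003/553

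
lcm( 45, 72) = 360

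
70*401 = 28070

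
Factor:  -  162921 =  - 3^1 * 11^1*4937^1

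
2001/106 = 18 + 93/106=18.88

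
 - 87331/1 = -87331 = -87331.00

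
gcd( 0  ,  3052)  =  3052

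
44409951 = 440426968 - 396017017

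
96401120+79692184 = 176093304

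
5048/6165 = 5048/6165  =  0.82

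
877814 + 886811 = 1764625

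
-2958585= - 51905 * 57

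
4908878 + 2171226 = 7080104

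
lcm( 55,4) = 220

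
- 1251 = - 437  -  814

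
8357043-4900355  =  3456688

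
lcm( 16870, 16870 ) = 16870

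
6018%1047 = 783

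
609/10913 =87/1559  =  0.06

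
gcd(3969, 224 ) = 7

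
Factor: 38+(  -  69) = -31^1 =- 31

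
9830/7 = 1404 + 2/7 = 1404.29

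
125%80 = 45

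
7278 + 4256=11534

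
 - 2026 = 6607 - 8633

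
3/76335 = 1/25445 =0.00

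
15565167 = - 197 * (  -  79011) 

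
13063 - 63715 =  -50652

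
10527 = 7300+3227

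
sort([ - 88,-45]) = [ - 88,- 45]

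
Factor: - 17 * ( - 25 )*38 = 2^1*5^2 * 17^1*19^1 = 16150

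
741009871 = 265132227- - 475877644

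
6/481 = 6/481 = 0.01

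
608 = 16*38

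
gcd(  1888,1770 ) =118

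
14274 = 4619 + 9655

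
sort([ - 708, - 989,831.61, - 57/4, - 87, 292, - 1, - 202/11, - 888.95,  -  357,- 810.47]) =[ - 989, - 888.95, - 810.47, - 708,-357,-87, - 202/11, - 57/4,-1, 292, 831.61 ] 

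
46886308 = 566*82838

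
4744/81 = 4744/81  =  58.57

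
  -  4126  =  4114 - 8240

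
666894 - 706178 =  -39284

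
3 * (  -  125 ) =-375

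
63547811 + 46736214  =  110284025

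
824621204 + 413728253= 1238349457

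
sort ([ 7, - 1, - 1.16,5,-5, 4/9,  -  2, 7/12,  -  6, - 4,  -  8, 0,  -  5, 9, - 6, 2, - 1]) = [-8, - 6,  -  6 ,-5 ,- 5,- 4, - 2  , - 1.16, - 1, - 1 , 0,4/9, 7/12 , 2, 5, 7, 9 ]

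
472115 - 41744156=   -  41272041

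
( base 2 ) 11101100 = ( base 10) 236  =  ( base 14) 12C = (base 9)282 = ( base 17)DF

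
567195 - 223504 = 343691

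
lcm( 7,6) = 42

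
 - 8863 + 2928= -5935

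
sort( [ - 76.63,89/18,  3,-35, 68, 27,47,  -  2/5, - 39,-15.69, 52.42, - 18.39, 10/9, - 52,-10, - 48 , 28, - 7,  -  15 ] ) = [ - 76.63,-52,-48, - 39,-35,-18.39,-15.69,  -  15,-10, - 7,-2/5,10/9, 3, 89/18, 27,28,47 , 52.42,68 ]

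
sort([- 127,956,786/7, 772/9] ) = [ - 127,772/9,786/7, 956]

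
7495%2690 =2115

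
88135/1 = 88135 = 88135.00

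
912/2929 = 912/2929 = 0.31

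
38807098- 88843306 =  - 50036208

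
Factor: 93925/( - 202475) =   -  289/623 = -  7^( -1 ) * 17^2*89^(-1)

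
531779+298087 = 829866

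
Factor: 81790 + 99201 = 180991=241^1*751^1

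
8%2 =0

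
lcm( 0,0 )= 0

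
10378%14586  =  10378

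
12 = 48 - 36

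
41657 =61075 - 19418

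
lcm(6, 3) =6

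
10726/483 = 22 + 100/483 = 22.21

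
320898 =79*4062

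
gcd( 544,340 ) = 68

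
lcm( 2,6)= 6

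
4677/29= 4677/29 = 161.28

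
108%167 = 108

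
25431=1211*21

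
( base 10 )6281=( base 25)A16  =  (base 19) h7b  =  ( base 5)200111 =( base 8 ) 14211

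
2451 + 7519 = 9970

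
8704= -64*( - 136 ) 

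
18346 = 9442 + 8904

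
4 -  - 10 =14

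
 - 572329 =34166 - 606495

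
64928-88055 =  - 23127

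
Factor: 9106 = 2^1*29^1 * 157^1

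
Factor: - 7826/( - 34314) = 3^ ( - 1 )*13^1*19^( - 1 ) = 13/57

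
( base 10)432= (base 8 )660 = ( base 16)1b0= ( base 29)eq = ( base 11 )363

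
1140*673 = 767220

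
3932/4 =983 = 983.00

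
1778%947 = 831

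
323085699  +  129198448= 452284147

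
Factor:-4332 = -2^2*3^1 *19^2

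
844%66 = 52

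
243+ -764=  - 521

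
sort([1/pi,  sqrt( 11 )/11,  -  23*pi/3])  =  [  -  23*pi/3,sqrt( 11 )/11,1/pi]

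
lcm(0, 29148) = 0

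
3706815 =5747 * 645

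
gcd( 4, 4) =4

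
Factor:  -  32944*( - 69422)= 2287038368  =  2^5*29^1 * 71^1*103^1*337^1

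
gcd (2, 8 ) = 2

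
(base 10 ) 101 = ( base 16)65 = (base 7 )203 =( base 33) 32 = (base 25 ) 41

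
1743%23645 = 1743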